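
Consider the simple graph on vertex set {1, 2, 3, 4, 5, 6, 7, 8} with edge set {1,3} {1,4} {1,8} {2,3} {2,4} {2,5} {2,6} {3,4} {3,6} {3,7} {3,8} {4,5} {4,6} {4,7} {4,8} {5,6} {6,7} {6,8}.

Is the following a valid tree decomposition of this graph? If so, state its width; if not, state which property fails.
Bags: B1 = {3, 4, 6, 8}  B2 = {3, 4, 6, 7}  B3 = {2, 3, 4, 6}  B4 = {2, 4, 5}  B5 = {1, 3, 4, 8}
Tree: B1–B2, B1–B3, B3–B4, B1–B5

A tree decomposition must satisfy three properties: every vertex lies in some bag; for every edge, both endpoints lie together in some bag; and for every vertex, the bags containing it form a connected subtree. Here edge (6,5) lies in no bag, so the decomposition is invalid.

No — edge (6,5) lies in no bag.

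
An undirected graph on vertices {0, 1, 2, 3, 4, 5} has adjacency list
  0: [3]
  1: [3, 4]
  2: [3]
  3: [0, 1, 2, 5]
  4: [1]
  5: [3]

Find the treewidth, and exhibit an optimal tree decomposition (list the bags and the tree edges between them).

Treewidth 1.
Bags: B1 = {1, 3}  B2 = {0, 3}  B3 = {2, 3}  B4 = {3, 5}  B5 = {1, 4}
Tree: B1–B2, B2–B3, B2–B4, B1–B5

The largest bag has 2 vertices, giving width 1; this decomposition certifies tw(G) ≤ 1. Since G has at least one edge (e.g. 3–1), it is not an edgeless graph, so tw(G) ≥ 1. Combining the bounds, tw(G) = 1.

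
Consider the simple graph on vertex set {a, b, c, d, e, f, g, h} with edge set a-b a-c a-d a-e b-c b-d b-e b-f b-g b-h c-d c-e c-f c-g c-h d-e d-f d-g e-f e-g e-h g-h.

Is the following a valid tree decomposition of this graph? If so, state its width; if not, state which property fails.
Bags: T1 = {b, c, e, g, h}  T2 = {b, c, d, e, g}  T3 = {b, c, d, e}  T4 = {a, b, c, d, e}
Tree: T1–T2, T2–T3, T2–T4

A tree decomposition must satisfy three properties: every vertex lies in some bag; for every edge, both endpoints lie together in some bag; and for every vertex, the bags containing it form a connected subtree. Here vertex f appears in no bag, so the decomposition is invalid.

No — vertex f appears in no bag.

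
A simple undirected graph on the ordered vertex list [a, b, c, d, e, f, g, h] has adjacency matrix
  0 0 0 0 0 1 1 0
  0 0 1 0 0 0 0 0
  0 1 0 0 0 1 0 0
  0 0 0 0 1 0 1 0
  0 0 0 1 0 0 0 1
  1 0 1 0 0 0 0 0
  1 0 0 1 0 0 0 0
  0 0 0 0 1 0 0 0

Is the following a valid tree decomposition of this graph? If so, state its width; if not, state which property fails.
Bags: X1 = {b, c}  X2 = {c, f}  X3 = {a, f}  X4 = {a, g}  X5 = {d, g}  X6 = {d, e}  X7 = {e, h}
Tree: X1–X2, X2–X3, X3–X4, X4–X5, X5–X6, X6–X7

Yes; width 1.

Every vertex of G appears in some bag (union = {a, b, c, d, e, f, g, h}); every edge is covered by a bag; and for each vertex v the set of bags containing v is connected in the bag tree. The decomposition is therefore valid. The largest bag has 2 vertices, so the width is 1.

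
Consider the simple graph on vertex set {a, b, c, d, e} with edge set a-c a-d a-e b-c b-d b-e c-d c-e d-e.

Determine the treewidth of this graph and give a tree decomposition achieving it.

Treewidth 3.
One optimal decomposition is:
Bags: B1 = {a, c, d, e}  B2 = {b, c, d, e}
Tree: B1–B2

Each bag holds 4 vertices, so the decomposition has width 3, which upper-bounds the treewidth. On the other hand G contains the 4-clique {a, c, d, e}. A clique must lie in a single bag of any decomposition, so no decomposition can have width below 3. Combining the bounds, tw(G) = 3.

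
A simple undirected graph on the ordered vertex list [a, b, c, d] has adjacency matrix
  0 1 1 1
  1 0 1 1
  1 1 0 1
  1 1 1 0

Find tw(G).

3

A width-3 tree decomposition is:
Bags: B1 = {a, b, c, d}
Tree: (single bag)
With just one bag of size 4, the width is 4 − 1 = 3, so tw(G) ≤ 3. Conversely, {a, b, c, d} is a clique of size 4, and the vertices of any clique must share a bag in every tree decomposition; so some bag has ≥ 4 vertices and tw(G) ≥ 3. The upper and lower bounds meet at 3, so that is the treewidth.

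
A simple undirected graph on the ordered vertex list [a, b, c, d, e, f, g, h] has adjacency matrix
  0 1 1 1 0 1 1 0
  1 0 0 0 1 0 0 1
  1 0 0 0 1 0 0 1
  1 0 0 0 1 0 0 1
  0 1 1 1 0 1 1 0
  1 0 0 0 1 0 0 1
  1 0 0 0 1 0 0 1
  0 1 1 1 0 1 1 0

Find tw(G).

3

A width-3 tree decomposition is:
Bags: B1 = {a, d, e, h}  B2 = {a, c, e, h}  B3 = {a, e, f, h}  B4 = {a, b, e, h}  B5 = {a, e, g, h}
Tree: B1–B2, B2–B3, B3–B4, B4–B5
Every bag has size at most 4, so the width is 4 − 1 = 3 and tw(G) ≤ 3. For the lower bound: the 4 vertex sets {d,h}, {c,e}, {a}, {f} are disjoint, each induces a connected subgraph, and every pair is joined by at least one edge of G. Contracting each set to a single vertex therefore yields K_{4} as a minor, and since treewidth is minor-monotone, tw(G) ≥ tw(K_{4}) = 3. Hence tw(G) = 3 exactly.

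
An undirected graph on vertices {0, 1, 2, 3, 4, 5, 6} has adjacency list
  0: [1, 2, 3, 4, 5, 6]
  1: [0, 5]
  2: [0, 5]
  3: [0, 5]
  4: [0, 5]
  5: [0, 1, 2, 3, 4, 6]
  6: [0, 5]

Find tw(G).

2

A width-2 tree decomposition is:
Bags: B1 = {0, 3, 5}  B2 = {0, 1, 5}  B3 = {0, 4, 5}  B4 = {0, 5, 6}  B5 = {0, 2, 5}
Tree: B1–B2, B1–B3, B2–B4, B1–B5
Every bag has size at most 3, so the width is 3 − 1 = 2 and tw(G) ≤ 2. Conversely, {0, 1, 5} is a clique of size 3, and the vertices of any clique must share a bag in every tree decomposition; so some bag has ≥ 3 vertices and tw(G) ≥ 2. Therefore the treewidth is 2.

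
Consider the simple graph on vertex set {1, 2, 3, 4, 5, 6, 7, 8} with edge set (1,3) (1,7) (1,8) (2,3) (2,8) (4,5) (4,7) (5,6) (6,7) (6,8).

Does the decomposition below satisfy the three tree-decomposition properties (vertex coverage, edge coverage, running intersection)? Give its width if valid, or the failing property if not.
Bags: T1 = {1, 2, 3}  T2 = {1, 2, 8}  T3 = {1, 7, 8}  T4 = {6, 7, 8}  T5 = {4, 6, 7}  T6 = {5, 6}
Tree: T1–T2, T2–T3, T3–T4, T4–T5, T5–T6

A tree decomposition must satisfy three properties: every vertex lies in some bag; for every edge, both endpoints lie together in some bag; and for every vertex, the bags containing it form a connected subtree. Here edge (4,5) lies in no bag, so the decomposition is invalid.

No — edge (4,5) lies in no bag.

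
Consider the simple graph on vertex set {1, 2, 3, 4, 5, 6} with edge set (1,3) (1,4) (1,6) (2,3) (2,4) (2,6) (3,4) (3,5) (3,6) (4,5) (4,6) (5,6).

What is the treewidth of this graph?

3

A width-3 tree decomposition is:
Bags: B1 = {1, 3, 4, 6}  B2 = {3, 4, 5, 6}  B3 = {2, 3, 4, 6}
Tree: B1–B2, B1–B3
Each bag holds 4 vertices, so the decomposition has width 3, which upper-bounds the treewidth. For the lower bound, the 4 vertices {1, 3, 4, 6} are pairwise adjacent, and any tree decomposition puts a clique entirely inside one bag — forcing width ≥ 3. Therefore the treewidth is 3.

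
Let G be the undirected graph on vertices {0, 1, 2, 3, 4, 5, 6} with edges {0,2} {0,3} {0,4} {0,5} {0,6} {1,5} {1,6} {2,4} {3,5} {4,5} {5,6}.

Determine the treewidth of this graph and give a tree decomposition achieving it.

Treewidth 2.
Bags: B1 = {0, 2, 4}  B2 = {0, 4, 5}  B3 = {0, 5, 6}  B4 = {1, 5, 6}  B5 = {0, 3, 5}
Tree: B1–B2, B2–B3, B3–B4, B3–B5

The largest bag has 3 vertices, giving width 2; this decomposition certifies tw(G) ≤ 2. Conversely, {0, 2, 4} is a clique of size 3, and the vertices of any clique must share a bag in every tree decomposition; so some bag has ≥ 3 vertices and tw(G) ≥ 2. The upper and lower bounds meet at 2, so that is the treewidth.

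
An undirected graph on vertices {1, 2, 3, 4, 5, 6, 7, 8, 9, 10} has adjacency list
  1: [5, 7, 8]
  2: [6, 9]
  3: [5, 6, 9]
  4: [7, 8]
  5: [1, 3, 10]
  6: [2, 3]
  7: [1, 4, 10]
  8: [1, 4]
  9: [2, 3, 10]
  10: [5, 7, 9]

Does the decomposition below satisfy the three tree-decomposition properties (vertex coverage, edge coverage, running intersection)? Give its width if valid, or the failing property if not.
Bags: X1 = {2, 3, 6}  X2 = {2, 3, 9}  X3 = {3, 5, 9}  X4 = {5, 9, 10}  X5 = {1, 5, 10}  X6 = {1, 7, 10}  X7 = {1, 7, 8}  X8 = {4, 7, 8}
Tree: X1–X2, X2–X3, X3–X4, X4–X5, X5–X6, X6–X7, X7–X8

Yes; width 2.

Every vertex of G appears in some bag (union = {1, 2, 3, 4, 5, 6, 7, 8, 9, 10}); every edge is covered by a bag; and for each vertex v the set of bags containing v is connected in the bag tree. The decomposition is therefore valid. The largest bag has 3 vertices, so the width is 2.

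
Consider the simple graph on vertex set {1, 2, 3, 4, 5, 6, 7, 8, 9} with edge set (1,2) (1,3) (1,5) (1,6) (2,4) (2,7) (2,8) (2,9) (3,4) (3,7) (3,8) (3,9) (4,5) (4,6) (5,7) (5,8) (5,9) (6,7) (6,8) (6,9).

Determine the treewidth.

A width-4 tree decomposition is:
Bags: B1 = {2, 3, 5, 6, 9}  B2 = {2, 3, 4, 5, 6}  B3 = {1, 2, 3, 5, 6}  B4 = {2, 3, 5, 6, 7}  B5 = {2, 3, 5, 6, 8}
Tree: B1–B2, B2–B3, B3–B4, B4–B5
Each bag holds 5 vertices, so the decomposition has width 4, which upper-bounds the treewidth. For the lower bound: the 5 vertex sets {6,9}, {3,4}, {1,2}, {5}, {7} are disjoint, each induces a connected subgraph, and every pair is joined by at least one edge of G. Contracting each set to a single vertex therefore yields K_{5} as a minor, and since treewidth is minor-monotone, tw(G) ≥ tw(K_{5}) = 4. Combining the bounds, tw(G) = 4.

4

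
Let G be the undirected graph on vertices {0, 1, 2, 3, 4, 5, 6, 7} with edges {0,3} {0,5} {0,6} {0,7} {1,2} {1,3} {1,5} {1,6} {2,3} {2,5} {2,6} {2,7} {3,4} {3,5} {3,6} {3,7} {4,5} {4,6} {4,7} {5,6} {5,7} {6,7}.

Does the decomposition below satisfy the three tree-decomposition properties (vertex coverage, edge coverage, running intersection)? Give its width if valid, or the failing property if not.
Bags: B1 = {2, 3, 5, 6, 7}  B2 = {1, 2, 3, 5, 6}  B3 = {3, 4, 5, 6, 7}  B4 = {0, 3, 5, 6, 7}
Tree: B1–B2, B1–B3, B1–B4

Yes; width 4.

Every vertex of G appears in some bag (union = {0, 1, 2, 3, 4, 5, 6, 7}); every edge is covered by a bag; and for each vertex v the set of bags containing v is connected in the bag tree. The decomposition is therefore valid. The largest bag has 5 vertices, so the width is 4.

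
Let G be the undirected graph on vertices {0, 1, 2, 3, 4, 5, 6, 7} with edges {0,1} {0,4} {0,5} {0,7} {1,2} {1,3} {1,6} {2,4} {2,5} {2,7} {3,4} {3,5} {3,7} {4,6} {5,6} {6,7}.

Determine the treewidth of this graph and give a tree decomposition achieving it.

Treewidth 4.
Bags: B1 = {1, 2, 4, 5, 7}  B2 = {0, 1, 4, 5, 7}  B3 = {1, 3, 4, 5, 7}  B4 = {1, 4, 5, 6, 7}
Tree: B1–B2, B2–B3, B3–B4

Every bag has size at most 5, so the width is 5 − 1 = 4 and tw(G) ≤ 4. For the lower bound: the 5 vertex sets {1,2}, {0,5}, {3,7}, {4}, {6} are disjoint, each induces a connected subgraph, and every pair is joined by at least one edge of G. Contracting each set to a single vertex therefore yields K_{5} as a minor, and since treewidth is minor-monotone, tw(G) ≥ tw(K_{5}) = 4. The upper and lower bounds meet at 4, so that is the treewidth.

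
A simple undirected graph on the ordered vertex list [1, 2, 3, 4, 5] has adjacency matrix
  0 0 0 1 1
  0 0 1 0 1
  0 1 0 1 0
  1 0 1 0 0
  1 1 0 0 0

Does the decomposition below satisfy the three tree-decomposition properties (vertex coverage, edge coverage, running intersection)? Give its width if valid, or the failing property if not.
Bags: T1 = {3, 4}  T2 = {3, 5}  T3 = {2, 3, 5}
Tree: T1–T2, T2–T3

A tree decomposition must satisfy three properties: every vertex lies in some bag; for every edge, both endpoints lie together in some bag; and for every vertex, the bags containing it form a connected subtree. Here vertex 1 appears in no bag, so the decomposition is invalid.

No — vertex 1 appears in no bag.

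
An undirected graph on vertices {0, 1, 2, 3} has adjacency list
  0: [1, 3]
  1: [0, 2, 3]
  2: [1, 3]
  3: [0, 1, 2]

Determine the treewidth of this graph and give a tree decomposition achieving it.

Each bag holds 3 vertices, so the decomposition has width 2, which upper-bounds the treewidth. For the lower bound, the 3 vertices {0, 1, 3} are pairwise adjacent, and any tree decomposition puts a clique entirely inside one bag — forcing width ≥ 2. Hence tw(G) = 2 exactly.

Treewidth 2.
One optimal decomposition is:
Bags: B1 = {0, 1, 3}  B2 = {1, 2, 3}
Tree: B1–B2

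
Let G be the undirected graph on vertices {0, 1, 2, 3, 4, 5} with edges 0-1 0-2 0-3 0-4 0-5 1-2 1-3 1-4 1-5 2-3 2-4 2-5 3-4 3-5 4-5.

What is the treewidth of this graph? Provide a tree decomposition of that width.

Treewidth 5.
One optimal decomposition is:
Bags: B1 = {0, 1, 2, 3, 4, 5}
Tree: (single bag)

With just one bag of size 6, the width is 6 − 1 = 5, so tw(G) ≤ 5. Conversely, {0, 1, 2, 3, 4, 5} is a clique of size 6, and the vertices of any clique must share a bag in every tree decomposition; so some bag has ≥ 6 vertices and tw(G) ≥ 5. Combining the bounds, tw(G) = 5.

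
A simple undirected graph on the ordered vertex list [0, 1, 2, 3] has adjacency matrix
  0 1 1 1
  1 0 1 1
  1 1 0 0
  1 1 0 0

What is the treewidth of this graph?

A width-2 tree decomposition is:
Bags: B1 = {0, 1, 2}  B2 = {0, 1, 3}
Tree: B1–B2
Each bag holds 3 vertices, so the decomposition has width 2, which upper-bounds the treewidth. Conversely, {0, 1, 2} is a clique of size 3, and the vertices of any clique must share a bag in every tree decomposition; so some bag has ≥ 3 vertices and tw(G) ≥ 2. Combining the bounds, tw(G) = 2.

2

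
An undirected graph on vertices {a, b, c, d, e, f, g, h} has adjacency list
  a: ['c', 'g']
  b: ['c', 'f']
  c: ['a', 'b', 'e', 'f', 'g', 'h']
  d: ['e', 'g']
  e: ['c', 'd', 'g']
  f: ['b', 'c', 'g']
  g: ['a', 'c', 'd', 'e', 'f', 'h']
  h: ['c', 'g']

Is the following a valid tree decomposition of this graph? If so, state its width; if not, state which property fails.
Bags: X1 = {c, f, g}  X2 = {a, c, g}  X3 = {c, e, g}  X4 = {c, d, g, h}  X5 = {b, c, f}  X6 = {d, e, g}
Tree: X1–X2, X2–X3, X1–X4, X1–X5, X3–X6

No — bags containing vertex d are not connected in the tree.

A tree decomposition must satisfy three properties: every vertex lies in some bag; for every edge, both endpoints lie together in some bag; and for every vertex, the bags containing it form a connected subtree. Here bags containing vertex d are not connected in the tree, so the decomposition is invalid.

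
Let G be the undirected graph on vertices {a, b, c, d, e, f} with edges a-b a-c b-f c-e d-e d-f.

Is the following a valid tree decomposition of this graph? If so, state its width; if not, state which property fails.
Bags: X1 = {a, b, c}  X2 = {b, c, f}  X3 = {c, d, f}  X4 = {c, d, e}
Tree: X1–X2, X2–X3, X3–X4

Checking the three conditions: (i) the bags cover all of {a, b, c, d, e, f}; (ii) for each edge, some bag contains both endpoints; (iii) the bags containing any fixed vertex form a subtree. All hold, so the decomposition is valid with width 3 − 1 = 2.

Yes; width 2.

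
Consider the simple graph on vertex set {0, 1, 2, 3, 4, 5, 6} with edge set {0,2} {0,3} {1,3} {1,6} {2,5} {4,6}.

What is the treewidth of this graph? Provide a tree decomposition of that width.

The largest bag has 2 vertices, giving width 1; this decomposition certifies tw(G) ≤ 1. Any graph with an edge has treewidth ≥ 1, and G has the edge 5–2. The upper and lower bounds meet at 1, so that is the treewidth.

Treewidth 1.
Bags: B1 = {2, 5}  B2 = {0, 2}  B3 = {0, 3}  B4 = {1, 3}  B5 = {1, 6}  B6 = {4, 6}
Tree: B1–B2, B2–B3, B3–B4, B4–B5, B5–B6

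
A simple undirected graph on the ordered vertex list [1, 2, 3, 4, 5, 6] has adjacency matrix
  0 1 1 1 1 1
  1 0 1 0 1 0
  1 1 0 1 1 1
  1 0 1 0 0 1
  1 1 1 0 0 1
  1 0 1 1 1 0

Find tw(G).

3

A width-3 tree decomposition is:
Bags: B1 = {1, 3, 4, 6}  B2 = {1, 3, 5, 6}  B3 = {1, 2, 3, 5}
Tree: B1–B2, B2–B3
Each bag holds 4 vertices, so the decomposition has width 3, which upper-bounds the treewidth. Conversely, {1, 3, 4, 6} is a clique of size 4, and the vertices of any clique must share a bag in every tree decomposition; so some bag has ≥ 4 vertices and tw(G) ≥ 3. Therefore the treewidth is 3.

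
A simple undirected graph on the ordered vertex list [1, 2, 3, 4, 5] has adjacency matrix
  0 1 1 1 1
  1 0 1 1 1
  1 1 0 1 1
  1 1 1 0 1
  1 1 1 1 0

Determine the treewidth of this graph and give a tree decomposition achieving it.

With just one bag of size 5, the width is 5 − 1 = 4, so tw(G) ≤ 4. For the lower bound, the 5 vertices {1, 2, 3, 4, 5} are pairwise adjacent, and any tree decomposition puts a clique entirely inside one bag — forcing width ≥ 4. Combining the bounds, tw(G) = 4.

Treewidth 4.
One optimal decomposition is:
Bags: B1 = {1, 2, 3, 4, 5}
Tree: (single bag)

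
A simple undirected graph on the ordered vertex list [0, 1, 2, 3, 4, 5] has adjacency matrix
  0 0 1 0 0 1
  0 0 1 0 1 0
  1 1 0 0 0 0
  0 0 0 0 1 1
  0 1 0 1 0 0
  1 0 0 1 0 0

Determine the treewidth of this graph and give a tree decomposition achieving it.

Treewidth 2.
One such decomposition:
Bags: B1 = {0, 3, 5}  B2 = {0, 3, 4}  B3 = {0, 1, 4}  B4 = {0, 1, 2}
Tree: B1–B2, B2–B3, B3–B4

Every bag has size at most 3, so the width is 3 − 1 = 2 and tw(G) ≤ 2. The edges 0–5–3–4–1–2–0 form a cycle, so G is not a tree and its treewidth is at least 2. The upper and lower bounds meet at 2, so that is the treewidth.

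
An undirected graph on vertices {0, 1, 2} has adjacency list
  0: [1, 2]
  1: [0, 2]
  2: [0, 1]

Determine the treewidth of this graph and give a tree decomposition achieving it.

Treewidth 2.
One such decomposition:
Bags: B1 = {0, 1, 2}
Tree: (single bag)

A single bag containing all 3 vertices is trivially a valid decomposition of width 2. Conversely, {0, 1, 2} is a clique of size 3, and the vertices of any clique must share a bag in every tree decomposition; so some bag has ≥ 3 vertices and tw(G) ≥ 2. Combining the bounds, tw(G) = 2.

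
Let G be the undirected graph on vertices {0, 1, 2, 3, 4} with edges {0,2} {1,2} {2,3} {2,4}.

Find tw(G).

A width-1 tree decomposition is:
Bags: B1 = {1, 2}  B2 = {2, 4}  B3 = {2, 3}  B4 = {0, 2}
Tree: B1–B2, B1–B3, B2–B4
The largest bag has 2 vertices, giving width 1; this decomposition certifies tw(G) ≤ 1. G has an edge, so its treewidth is at least 1. Therefore the treewidth is 1.

1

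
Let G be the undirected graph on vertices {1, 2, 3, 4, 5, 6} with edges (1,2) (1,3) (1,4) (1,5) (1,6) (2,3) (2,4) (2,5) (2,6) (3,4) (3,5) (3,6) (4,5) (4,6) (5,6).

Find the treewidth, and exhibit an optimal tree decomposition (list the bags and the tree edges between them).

With just one bag of size 6, the width is 6 − 1 = 5, so tw(G) ≤ 5. Conversely, {1, 2, 3, 4, 5, 6} is a clique of size 6, and the vertices of any clique must share a bag in every tree decomposition; so some bag has ≥ 6 vertices and tw(G) ≥ 5. Combining the bounds, tw(G) = 5.

Treewidth 5.
One optimal decomposition is:
Bags: B1 = {1, 2, 3, 4, 5, 6}
Tree: (single bag)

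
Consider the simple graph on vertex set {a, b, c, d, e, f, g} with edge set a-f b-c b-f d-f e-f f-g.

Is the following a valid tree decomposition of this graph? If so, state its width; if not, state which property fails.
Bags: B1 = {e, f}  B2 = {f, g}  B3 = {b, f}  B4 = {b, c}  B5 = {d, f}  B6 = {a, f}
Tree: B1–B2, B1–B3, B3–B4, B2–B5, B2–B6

Vertex coverage: the bags together contain {a, b, c, d, e, f, g}, the full vertex set. Edge coverage: each edge of G has both endpoints in at least one bag. Running intersection: for every vertex, the bags containing it form a connected subtree. All three properties hold, so this is a valid tree decomposition of width max|bag| − 1 = 1, and hence tw(G) ≤ 1.

Yes; width 1.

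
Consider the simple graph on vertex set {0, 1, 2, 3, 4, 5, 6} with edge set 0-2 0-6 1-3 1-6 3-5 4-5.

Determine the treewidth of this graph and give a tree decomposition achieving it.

Treewidth 1.
One such decomposition:
Bags: B1 = {0, 2}  B2 = {0, 6}  B3 = {1, 6}  B4 = {1, 3}  B5 = {3, 5}  B6 = {4, 5}
Tree: B1–B2, B2–B3, B3–B4, B4–B5, B5–B6

The largest bag has 2 vertices, giving width 1; this decomposition certifies tw(G) ≤ 1. Any graph with an edge has treewidth ≥ 1, and G has the edge 2–0. The upper and lower bounds meet at 1, so that is the treewidth.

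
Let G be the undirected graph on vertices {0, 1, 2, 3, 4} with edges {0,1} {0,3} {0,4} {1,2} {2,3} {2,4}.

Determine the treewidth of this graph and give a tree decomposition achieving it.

Treewidth 2.
Bags: B1 = {0, 2, 4}  B2 = {0, 2, 3}  B3 = {0, 1, 2}
Tree: B1–B2, B2–B3

The largest bag has 3 vertices, giving width 2; this decomposition certifies tw(G) ≤ 2. For the lower bound, G contains the cycle 2–4–0–3–2, so G is not a forest; only forests have treewidth ≤ 1, hence tw(G) ≥ 2. The upper and lower bounds meet at 2, so that is the treewidth.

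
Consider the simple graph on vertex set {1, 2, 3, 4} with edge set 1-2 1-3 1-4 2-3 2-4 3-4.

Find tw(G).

3

A width-3 tree decomposition is:
Bags: B1 = {1, 2, 3, 4}
Tree: (single bag)
A single bag containing all 4 vertices is trivially a valid decomposition of width 3. For the lower bound, the 4 vertices {1, 2, 3, 4} are pairwise adjacent, and any tree decomposition puts a clique entirely inside one bag — forcing width ≥ 3. The upper and lower bounds meet at 3, so that is the treewidth.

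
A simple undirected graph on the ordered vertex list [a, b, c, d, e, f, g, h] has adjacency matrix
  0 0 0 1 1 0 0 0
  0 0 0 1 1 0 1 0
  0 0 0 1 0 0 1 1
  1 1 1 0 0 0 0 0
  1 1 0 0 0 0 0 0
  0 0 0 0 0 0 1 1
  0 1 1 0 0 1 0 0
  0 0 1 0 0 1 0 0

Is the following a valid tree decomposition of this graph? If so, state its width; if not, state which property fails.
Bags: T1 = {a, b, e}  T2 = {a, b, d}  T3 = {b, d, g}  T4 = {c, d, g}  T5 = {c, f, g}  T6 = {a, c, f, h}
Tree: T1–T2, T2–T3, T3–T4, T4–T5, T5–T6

A tree decomposition must satisfy three properties: every vertex lies in some bag; for every edge, both endpoints lie together in some bag; and for every vertex, the bags containing it form a connected subtree. Here bags containing vertex a are not connected in the tree, so the decomposition is invalid.

No — bags containing vertex a are not connected in the tree.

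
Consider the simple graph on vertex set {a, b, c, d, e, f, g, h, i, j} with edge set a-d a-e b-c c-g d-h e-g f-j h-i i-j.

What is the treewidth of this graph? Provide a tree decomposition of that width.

The largest bag has 2 vertices, giving width 1; this decomposition certifies tw(G) ≤ 1. Any graph with an edge has treewidth ≥ 1, and G has the edge f–j. Hence tw(G) = 1 exactly.

Treewidth 1.
Bags: B1 = {f, j}  B2 = {i, j}  B3 = {h, i}  B4 = {d, h}  B5 = {a, d}  B6 = {a, e}  B7 = {e, g}  B8 = {c, g}  B9 = {b, c}
Tree: B1–B2, B2–B3, B3–B4, B4–B5, B5–B6, B6–B7, B7–B8, B8–B9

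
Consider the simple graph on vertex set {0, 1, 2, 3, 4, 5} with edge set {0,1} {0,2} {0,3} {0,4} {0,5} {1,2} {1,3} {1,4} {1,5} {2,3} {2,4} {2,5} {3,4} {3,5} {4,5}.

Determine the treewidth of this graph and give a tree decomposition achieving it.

A single bag containing all 6 vertices is trivially a valid decomposition of width 5. On the other hand G contains the 6-clique {0, 1, 2, 3, 4, 5}. A clique must lie in a single bag of any decomposition, so no decomposition can have width below 5. Therefore the treewidth is 5.

Treewidth 5.
Bags: B1 = {0, 1, 2, 3, 4, 5}
Tree: (single bag)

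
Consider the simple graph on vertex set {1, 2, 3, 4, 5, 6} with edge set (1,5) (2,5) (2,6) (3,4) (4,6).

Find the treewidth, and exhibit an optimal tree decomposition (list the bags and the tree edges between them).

Treewidth 1.
Bags: B1 = {1, 5}  B2 = {2, 5}  B3 = {2, 6}  B4 = {4, 6}  B5 = {3, 4}
Tree: B1–B2, B2–B3, B3–B4, B4–B5

Each bag holds 2 vertices, so the decomposition has width 1, which upper-bounds the treewidth. Any graph with an edge has treewidth ≥ 1, and G has the edge 1–5. The upper and lower bounds meet at 1, so that is the treewidth.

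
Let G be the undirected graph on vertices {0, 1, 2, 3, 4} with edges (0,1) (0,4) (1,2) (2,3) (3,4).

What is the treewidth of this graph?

A width-2 tree decomposition is:
Bags: B1 = {1, 2, 3}  B2 = {1, 3, 4}  B3 = {0, 1, 4}
Tree: B1–B2, B2–B3
The largest bag has 3 vertices, giving width 2; this decomposition certifies tw(G) ≤ 2. The edges 1–2–3–4–0–1 form a cycle, so G is not a tree and its treewidth is at least 2. Combining the bounds, tw(G) = 2.

2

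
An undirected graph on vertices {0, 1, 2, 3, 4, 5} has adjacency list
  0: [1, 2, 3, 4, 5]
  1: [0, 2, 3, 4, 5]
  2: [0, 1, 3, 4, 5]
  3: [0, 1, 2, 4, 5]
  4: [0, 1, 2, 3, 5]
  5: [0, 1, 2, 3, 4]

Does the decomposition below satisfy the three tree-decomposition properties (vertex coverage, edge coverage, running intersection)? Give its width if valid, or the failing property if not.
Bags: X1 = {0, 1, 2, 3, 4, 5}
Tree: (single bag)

Yes; width 5.

Vertex coverage: the bags together contain {0, 1, 2, 3, 4, 5}, the full vertex set. Edge coverage: each edge of G has both endpoints in at least one bag. Running intersection: for every vertex, the bags containing it form a connected subtree. All three properties hold, so this is a valid tree decomposition of width max|bag| − 1 = 5, and hence tw(G) ≤ 5.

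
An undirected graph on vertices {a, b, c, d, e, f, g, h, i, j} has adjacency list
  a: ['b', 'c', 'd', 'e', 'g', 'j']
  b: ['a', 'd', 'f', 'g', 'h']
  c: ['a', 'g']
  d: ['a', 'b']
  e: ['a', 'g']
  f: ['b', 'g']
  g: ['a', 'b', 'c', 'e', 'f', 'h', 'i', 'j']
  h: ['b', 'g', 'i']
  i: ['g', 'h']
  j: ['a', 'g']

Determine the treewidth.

2

A width-2 tree decomposition is:
Bags: B1 = {a, b, d}  B2 = {a, b, g}  B3 = {b, f, g}  B4 = {a, c, g}  B5 = {b, g, h}  B6 = {a, g, j}  B7 = {g, h, i}  B8 = {a, e, g}
Tree: B1–B2, B2–B3, B2–B4, B2–B5, B4–B6, B5–B7, B4–B8
The largest bag has 3 vertices, giving width 2; this decomposition certifies tw(G) ≤ 2. For the lower bound, the 3 vertices {a, b, d} are pairwise adjacent, and any tree decomposition puts a clique entirely inside one bag — forcing width ≥ 2. The upper and lower bounds meet at 2, so that is the treewidth.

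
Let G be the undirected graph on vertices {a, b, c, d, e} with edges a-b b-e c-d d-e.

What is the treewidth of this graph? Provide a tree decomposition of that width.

The largest bag has 2 vertices, giving width 1; this decomposition certifies tw(G) ≤ 1. G has an edge, so its treewidth is at least 1. Therefore the treewidth is 1.

Treewidth 1.
One optimal decomposition is:
Bags: B1 = {a, b}  B2 = {b, e}  B3 = {d, e}  B4 = {c, d}
Tree: B1–B2, B2–B3, B3–B4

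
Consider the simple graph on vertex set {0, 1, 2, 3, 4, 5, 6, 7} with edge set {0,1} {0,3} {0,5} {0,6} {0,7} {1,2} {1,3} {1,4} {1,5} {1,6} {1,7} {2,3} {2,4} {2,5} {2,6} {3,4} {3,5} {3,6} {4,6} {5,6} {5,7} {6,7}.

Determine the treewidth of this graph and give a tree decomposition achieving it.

Treewidth 4.
One optimal decomposition is:
Bags: B1 = {1, 2, 3, 5, 6}  B2 = {0, 1, 3, 5, 6}  B3 = {1, 2, 3, 4, 6}  B4 = {0, 1, 5, 6, 7}
Tree: B1–B2, B1–B3, B2–B4

Every bag has size at most 5, so the width is 5 − 1 = 4 and tw(G) ≤ 4. On the other hand G contains the 5-clique {0, 1, 3, 5, 6}. A clique must lie in a single bag of any decomposition, so no decomposition can have width below 4. Combining the bounds, tw(G) = 4.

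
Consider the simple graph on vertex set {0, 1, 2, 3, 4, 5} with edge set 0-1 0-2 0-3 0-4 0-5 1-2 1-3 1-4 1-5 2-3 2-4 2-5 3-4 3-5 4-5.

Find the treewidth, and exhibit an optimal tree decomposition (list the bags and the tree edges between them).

A single bag containing all 6 vertices is trivially a valid decomposition of width 5. Conversely, {0, 1, 2, 3, 4, 5} is a clique of size 6, and the vertices of any clique must share a bag in every tree decomposition; so some bag has ≥ 6 vertices and tw(G) ≥ 5. Therefore the treewidth is 5.

Treewidth 5.
One such decomposition:
Bags: B1 = {0, 1, 2, 3, 4, 5}
Tree: (single bag)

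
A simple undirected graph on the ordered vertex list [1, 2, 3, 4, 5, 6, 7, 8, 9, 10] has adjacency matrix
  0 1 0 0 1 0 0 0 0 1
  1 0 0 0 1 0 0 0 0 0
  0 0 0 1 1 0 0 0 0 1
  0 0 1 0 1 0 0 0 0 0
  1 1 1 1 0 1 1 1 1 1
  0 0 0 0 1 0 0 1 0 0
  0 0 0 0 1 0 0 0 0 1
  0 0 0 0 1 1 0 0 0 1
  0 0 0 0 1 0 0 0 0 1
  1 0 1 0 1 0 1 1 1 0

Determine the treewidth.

2

A width-2 tree decomposition is:
Bags: B1 = {5, 7, 10}  B2 = {3, 5, 10}  B3 = {3, 4, 5}  B4 = {5, 8, 10}  B5 = {5, 6, 8}  B6 = {5, 9, 10}  B7 = {1, 5, 10}  B8 = {1, 2, 5}
Tree: B1–B2, B2–B3, B2–B4, B4–B5, B2–B6, B4–B7, B7–B8
Each bag holds 3 vertices, so the decomposition has width 2, which upper-bounds the treewidth. On the other hand G contains the 3-clique {1, 2, 5}. A clique must lie in a single bag of any decomposition, so no decomposition can have width below 2. Therefore the treewidth is 2.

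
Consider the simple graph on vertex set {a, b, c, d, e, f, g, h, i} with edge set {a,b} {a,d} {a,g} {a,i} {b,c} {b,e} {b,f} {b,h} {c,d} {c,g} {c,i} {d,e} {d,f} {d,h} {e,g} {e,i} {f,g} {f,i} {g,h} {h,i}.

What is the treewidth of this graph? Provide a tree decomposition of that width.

Each bag holds 5 vertices, so the decomposition has width 4, which upper-bounds the treewidth. For the lower bound: the 5 vertex sets {b,e}, {f,i}, {d,h}, {g}, {a} are disjoint, each induces a connected subgraph, and every pair is joined by at least one edge of G. Contracting each set to a single vertex therefore yields K_{5} as a minor, and since treewidth is minor-monotone, tw(G) ≥ tw(K_{5}) = 4. The upper and lower bounds meet at 4, so that is the treewidth.

Treewidth 4.
One such decomposition:
Bags: B1 = {b, d, e, g, i}  B2 = {b, d, f, g, i}  B3 = {b, d, g, h, i}  B4 = {a, b, d, g, i}  B5 = {b, c, d, g, i}
Tree: B1–B2, B2–B3, B3–B4, B4–B5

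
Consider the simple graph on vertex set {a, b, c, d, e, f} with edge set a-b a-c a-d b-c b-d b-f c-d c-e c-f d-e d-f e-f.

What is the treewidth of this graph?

3

A width-3 tree decomposition is:
Bags: B1 = {b, c, d, f}  B2 = {a, b, c, d}  B3 = {c, d, e, f}
Tree: B1–B2, B1–B3
Every bag has size at most 4, so the width is 4 − 1 = 3 and tw(G) ≤ 3. For the lower bound, the 4 vertices {c, d, e, f} are pairwise adjacent, and any tree decomposition puts a clique entirely inside one bag — forcing width ≥ 3. Combining the bounds, tw(G) = 3.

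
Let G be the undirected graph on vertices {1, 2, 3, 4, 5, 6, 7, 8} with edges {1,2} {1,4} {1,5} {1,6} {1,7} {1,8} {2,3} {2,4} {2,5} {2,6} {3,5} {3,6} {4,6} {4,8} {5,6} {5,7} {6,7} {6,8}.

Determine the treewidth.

A width-3 tree decomposition is:
Bags: B1 = {1, 2, 5, 6}  B2 = {2, 3, 5, 6}  B3 = {1, 5, 6, 7}  B4 = {1, 2, 4, 6}  B5 = {1, 4, 6, 8}
Tree: B1–B2, B1–B3, B1–B4, B4–B5
Every bag has size at most 4, so the width is 4 − 1 = 3 and tw(G) ≤ 3. Conversely, {1, 4, 6, 8} is a clique of size 4, and the vertices of any clique must share a bag in every tree decomposition; so some bag has ≥ 4 vertices and tw(G) ≥ 3. The upper and lower bounds meet at 3, so that is the treewidth.

3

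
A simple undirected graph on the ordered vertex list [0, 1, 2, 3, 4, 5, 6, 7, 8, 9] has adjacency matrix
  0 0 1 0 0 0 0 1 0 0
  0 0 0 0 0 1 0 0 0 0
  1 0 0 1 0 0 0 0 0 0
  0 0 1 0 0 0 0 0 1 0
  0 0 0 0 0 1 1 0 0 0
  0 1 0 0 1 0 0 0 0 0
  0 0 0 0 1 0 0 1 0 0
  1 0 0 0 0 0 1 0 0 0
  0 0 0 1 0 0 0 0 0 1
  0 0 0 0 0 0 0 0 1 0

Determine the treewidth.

A width-1 tree decomposition is:
Bags: B1 = {1, 5}  B2 = {4, 5}  B3 = {4, 6}  B4 = {6, 7}  B5 = {0, 7}  B6 = {0, 2}  B7 = {2, 3}  B8 = {3, 8}  B9 = {8, 9}
Tree: B1–B2, B2–B3, B3–B4, B4–B5, B5–B6, B6–B7, B7–B8, B8–B9
Every bag has size at most 2, so the width is 2 − 1 = 1 and tw(G) ≤ 1. Any graph with an edge has treewidth ≥ 1, and G has the edge 1–5. Combining the bounds, tw(G) = 1.

1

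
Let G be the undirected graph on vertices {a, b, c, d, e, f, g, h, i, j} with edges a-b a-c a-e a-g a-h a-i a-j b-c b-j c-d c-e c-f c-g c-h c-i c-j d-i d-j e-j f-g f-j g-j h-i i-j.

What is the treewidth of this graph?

3

A width-3 tree decomposition is:
Bags: B1 = {a, c, i, j}  B2 = {a, b, c, j}  B3 = {a, c, g, j}  B4 = {c, f, g, j}  B5 = {a, c, e, j}  B6 = {a, c, h, i}  B7 = {c, d, i, j}
Tree: B1–B2, B1–B3, B3–B4, B2–B5, B1–B6, B1–B7
Each bag holds 4 vertices, so the decomposition has width 3, which upper-bounds the treewidth. For the lower bound, the 4 vertices {c, d, i, j} are pairwise adjacent, and any tree decomposition puts a clique entirely inside one bag — forcing width ≥ 3. Combining the bounds, tw(G) = 3.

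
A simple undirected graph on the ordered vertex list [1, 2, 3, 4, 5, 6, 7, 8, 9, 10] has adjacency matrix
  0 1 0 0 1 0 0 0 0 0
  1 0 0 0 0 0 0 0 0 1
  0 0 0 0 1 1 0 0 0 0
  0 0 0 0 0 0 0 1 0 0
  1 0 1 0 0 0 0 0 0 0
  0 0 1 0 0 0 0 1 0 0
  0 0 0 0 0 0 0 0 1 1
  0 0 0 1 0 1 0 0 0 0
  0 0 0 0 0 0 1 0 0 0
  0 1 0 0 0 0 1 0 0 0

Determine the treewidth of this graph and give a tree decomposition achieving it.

Each bag holds 2 vertices, so the decomposition has width 1, which upper-bounds the treewidth. G has an edge, so its treewidth is at least 1. Therefore the treewidth is 1.

Treewidth 1.
Bags: B1 = {4, 8}  B2 = {6, 8}  B3 = {3, 6}  B4 = {3, 5}  B5 = {1, 5}  B6 = {1, 2}  B7 = {2, 10}  B8 = {7, 10}  B9 = {7, 9}
Tree: B1–B2, B2–B3, B3–B4, B4–B5, B5–B6, B6–B7, B7–B8, B8–B9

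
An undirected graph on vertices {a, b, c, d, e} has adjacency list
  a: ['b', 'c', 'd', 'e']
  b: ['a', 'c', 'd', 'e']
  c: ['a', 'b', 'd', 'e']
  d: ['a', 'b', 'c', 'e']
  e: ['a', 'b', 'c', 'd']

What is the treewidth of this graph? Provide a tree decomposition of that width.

Treewidth 4.
One such decomposition:
Bags: B1 = {a, b, c, d, e}
Tree: (single bag)

With just one bag of size 5, the width is 5 − 1 = 4, so tw(G) ≤ 4. For the lower bound, the 5 vertices {a, b, c, d, e} are pairwise adjacent, and any tree decomposition puts a clique entirely inside one bag — forcing width ≥ 4. The upper and lower bounds meet at 4, so that is the treewidth.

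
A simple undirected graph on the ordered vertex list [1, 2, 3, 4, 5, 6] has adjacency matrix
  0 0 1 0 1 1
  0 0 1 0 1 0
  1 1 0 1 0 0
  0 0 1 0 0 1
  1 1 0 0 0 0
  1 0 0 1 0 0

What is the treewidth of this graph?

A width-2 tree decomposition is:
Bags: B1 = {1, 2, 5}  B2 = {1, 2, 3}  B3 = {1, 3, 6}  B4 = {3, 4, 6}
Tree: B1–B2, B2–B3, B3–B4
Each bag holds 3 vertices, so the decomposition has width 2, which upper-bounds the treewidth. For the lower bound, G contains the cycle 5–2–3–1–5, so G is not a forest; only forests have treewidth ≤ 1, hence tw(G) ≥ 2. Combining the bounds, tw(G) = 2.

2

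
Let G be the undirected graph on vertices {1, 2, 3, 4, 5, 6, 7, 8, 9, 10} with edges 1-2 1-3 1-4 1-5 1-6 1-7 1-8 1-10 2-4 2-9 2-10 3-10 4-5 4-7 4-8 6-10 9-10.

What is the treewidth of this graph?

2

A width-2 tree decomposition is:
Bags: B1 = {1, 2, 4}  B2 = {1, 4, 5}  B3 = {1, 2, 10}  B4 = {1, 6, 10}  B5 = {1, 4, 8}  B6 = {1, 3, 10}  B7 = {1, 4, 7}  B8 = {2, 9, 10}
Tree: B1–B2, B1–B3, B3–B4, B2–B5, B4–B6, B2–B7, B3–B8
Each bag holds 3 vertices, so the decomposition has width 2, which upper-bounds the treewidth. On the other hand G contains the 3-clique {1, 2, 10}. A clique must lie in a single bag of any decomposition, so no decomposition can have width below 2. Combining the bounds, tw(G) = 2.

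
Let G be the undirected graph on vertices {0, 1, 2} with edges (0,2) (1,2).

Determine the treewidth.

A width-1 tree decomposition is:
Bags: B1 = {0, 2}  B2 = {1, 2}
Tree: B1–B2
Every bag has size at most 2, so the width is 2 − 1 = 1 and tw(G) ≤ 1. G has an edge, so its treewidth is at least 1. Combining the bounds, tw(G) = 1.

1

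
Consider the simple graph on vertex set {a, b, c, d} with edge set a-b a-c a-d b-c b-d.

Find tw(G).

A width-2 tree decomposition is:
Bags: B1 = {a, b, c}  B2 = {a, b, d}
Tree: B1–B2
Every bag has size at most 3, so the width is 3 − 1 = 2 and tw(G) ≤ 2. On the other hand G contains the 3-clique {a, b, d}. A clique must lie in a single bag of any decomposition, so no decomposition can have width below 2. Therefore the treewidth is 2.

2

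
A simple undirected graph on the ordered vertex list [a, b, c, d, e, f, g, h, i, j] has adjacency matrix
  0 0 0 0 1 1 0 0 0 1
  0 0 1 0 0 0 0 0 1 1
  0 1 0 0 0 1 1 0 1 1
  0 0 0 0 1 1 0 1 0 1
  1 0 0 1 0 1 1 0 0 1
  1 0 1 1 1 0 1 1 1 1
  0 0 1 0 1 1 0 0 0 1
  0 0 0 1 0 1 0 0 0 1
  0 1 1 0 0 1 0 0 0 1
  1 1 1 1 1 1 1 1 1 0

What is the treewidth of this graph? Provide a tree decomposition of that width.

Treewidth 3.
One optimal decomposition is:
Bags: B1 = {c, f, g, j}  B2 = {e, f, g, j}  B3 = {a, e, f, j}  B4 = {c, f, i, j}  B5 = {d, e, f, j}  B6 = {d, f, h, j}  B7 = {b, c, i, j}
Tree: B1–B2, B2–B3, B1–B4, B2–B5, B5–B6, B4–B7

Every bag has size at most 4, so the width is 4 − 1 = 3 and tw(G) ≤ 3. On the other hand G contains the 4-clique {d, e, f, j}. A clique must lie in a single bag of any decomposition, so no decomposition can have width below 3. Therefore the treewidth is 3.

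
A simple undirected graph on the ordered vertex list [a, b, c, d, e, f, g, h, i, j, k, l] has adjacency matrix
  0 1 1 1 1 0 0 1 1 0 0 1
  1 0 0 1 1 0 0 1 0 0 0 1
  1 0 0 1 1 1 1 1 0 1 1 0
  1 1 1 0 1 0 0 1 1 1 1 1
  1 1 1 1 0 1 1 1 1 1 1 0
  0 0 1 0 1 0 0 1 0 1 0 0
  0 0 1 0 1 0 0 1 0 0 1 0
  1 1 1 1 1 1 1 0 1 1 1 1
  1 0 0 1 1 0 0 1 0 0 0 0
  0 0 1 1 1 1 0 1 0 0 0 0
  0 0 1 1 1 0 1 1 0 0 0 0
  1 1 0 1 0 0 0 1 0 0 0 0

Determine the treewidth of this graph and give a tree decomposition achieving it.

Treewidth 4.
One optimal decomposition is:
Bags: B1 = {a, c, d, e, h}  B2 = {c, d, e, h, k}  B3 = {a, d, e, h, i}  B4 = {a, b, d, e, h}  B5 = {c, d, e, h, j}  B6 = {c, e, g, h, k}  B7 = {c, e, f, h, j}  B8 = {a, b, d, h, l}
Tree: B1–B2, B1–B3, B1–B4, B2–B5, B2–B6, B5–B7, B4–B8

Every bag has size at most 5, so the width is 5 − 1 = 4 and tw(G) ≤ 4. Conversely, {c, d, e, h, j} is a clique of size 5, and the vertices of any clique must share a bag in every tree decomposition; so some bag has ≥ 5 vertices and tw(G) ≥ 4. Hence tw(G) = 4 exactly.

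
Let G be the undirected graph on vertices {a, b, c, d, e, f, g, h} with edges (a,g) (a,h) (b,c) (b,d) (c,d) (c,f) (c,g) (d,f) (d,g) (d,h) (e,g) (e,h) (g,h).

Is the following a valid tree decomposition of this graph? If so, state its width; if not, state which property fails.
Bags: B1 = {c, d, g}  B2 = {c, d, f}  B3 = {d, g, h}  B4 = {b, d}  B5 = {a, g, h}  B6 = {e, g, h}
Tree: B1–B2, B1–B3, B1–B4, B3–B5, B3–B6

A tree decomposition must satisfy three properties: every vertex lies in some bag; for every edge, both endpoints lie together in some bag; and for every vertex, the bags containing it form a connected subtree. Here edge (c,b) lies in no bag, so the decomposition is invalid.

No — edge (c,b) lies in no bag.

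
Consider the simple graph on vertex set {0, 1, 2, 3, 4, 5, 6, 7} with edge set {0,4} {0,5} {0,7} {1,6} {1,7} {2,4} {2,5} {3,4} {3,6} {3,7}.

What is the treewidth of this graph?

A width-2 tree decomposition is:
Bags: B1 = {1, 6, 7}  B2 = {3, 6, 7}  B3 = {0, 3, 7}  B4 = {0, 3, 4}  B5 = {0, 4, 5}  B6 = {2, 4, 5}
Tree: B1–B2, B2–B3, B3–B4, B4–B5, B5–B6
Each bag holds 3 vertices, so the decomposition has width 2, which upper-bounds the treewidth. Since 1–6–3–7–1 is a cycle in G, G is not acyclic. Forests are exactly the graphs of treewidth ≤ 1, so tw(G) ≥ 2. Hence tw(G) = 2 exactly.

2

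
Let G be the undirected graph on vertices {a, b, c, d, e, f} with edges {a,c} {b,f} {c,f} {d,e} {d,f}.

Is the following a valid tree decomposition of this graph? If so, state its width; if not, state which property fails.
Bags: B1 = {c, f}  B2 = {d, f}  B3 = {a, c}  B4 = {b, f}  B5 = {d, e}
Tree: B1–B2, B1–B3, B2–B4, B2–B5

Every vertex of G appears in some bag (union = {a, b, c, d, e, f}); every edge is covered by a bag; and for each vertex v the set of bags containing v is connected in the bag tree. The decomposition is therefore valid. The largest bag has 2 vertices, so the width is 1.

Yes; width 1.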